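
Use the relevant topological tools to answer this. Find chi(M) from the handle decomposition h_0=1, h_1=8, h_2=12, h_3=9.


Handles of index k contribute (-1)^k to chi (same as CW cells).
chi = (1) + (-8) + (12) + (-9) = -4

-4


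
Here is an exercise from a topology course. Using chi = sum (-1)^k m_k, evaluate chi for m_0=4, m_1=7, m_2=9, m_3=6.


Morse theory: chi(M) = sum_k (-1)^k m_k where m_k = #(index-k critical points).
= (4) + (-7) + (9) + (-6) = 0

0


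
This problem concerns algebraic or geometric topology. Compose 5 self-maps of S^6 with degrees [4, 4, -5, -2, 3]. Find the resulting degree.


Degree is multiplicative: deg(composition) = product of degrees.
= (4) * (4) * (-5) * (-2) * (3) = 480

480


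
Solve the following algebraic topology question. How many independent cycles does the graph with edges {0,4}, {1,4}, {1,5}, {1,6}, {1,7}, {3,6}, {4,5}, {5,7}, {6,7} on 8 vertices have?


b_1 = E - V + (number of components).
E = 9, V = 8, components = 2.
b_1 = 9 - 8 + 2 = 3

3


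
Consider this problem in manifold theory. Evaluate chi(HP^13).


HP^13 has one cell in each dimension 0, 4, ..., 4*13 (13+1 cells, all even-dim).
chi = 13 + 1 = 14

14


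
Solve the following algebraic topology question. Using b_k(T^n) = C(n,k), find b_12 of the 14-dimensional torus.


By the Kunneth formula, b_k(T^n) = C(n,k).
b_12(T^14) = C(14,12).
C(14,12) = 14!/(12!*2!) = 91

91


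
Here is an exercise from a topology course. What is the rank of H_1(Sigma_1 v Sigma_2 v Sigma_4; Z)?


For a wedge X v Y: reduced H_k(X v Y) = H_k(X) + H_k(Y).
Each Sigma_g contributes b_1 = 2g.
b_1 = 2 + 4 + 8 = 14

14


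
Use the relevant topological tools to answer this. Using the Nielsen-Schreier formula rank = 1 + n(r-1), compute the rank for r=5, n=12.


Nielsen-Schreier: an index-n subgroup of F_r is free of rank 1 + n(r-1).
Equivalently: chi(cover) = n*chi(base); chi(vee_r S^1) = 1 - 5 = -4.
chi(E) = 12*(-4) = -48; rank = 1 - chi(E) = 1 - (-48) = 49.
rank = 1 + 12*(5-1) = 1 + 48 = 49

49


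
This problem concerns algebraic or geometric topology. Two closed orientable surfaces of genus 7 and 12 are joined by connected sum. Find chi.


chi(Sigma_7) = 2 - 2*7 = -12
chi(Sigma_12) = 2 - 2*12 = -22
For surfaces: chi(A#B) = chi(A) + chi(B) - 2.
chi = -12 + -22 - 2 = -36

-36


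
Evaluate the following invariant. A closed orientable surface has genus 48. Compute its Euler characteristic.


For a closed orientable surface of genus g: chi = 2 - 2g.
Here g = 48.
chi = 2 - 2*48 = 2 - 96 = -94

-94


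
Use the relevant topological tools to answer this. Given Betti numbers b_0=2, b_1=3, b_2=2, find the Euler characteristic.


chi = sum_k (-1)^k b_k.
= (2) + (-3) + (2)
= 1

1


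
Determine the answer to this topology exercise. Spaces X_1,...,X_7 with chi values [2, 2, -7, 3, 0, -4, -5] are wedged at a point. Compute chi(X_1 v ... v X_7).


chi(A v B) = chi(A) + chi(B) - 1 (one point identified).
For 7 spaces: chi = (sum chi_i) - (7 - 1).
sum = -9; chi = -9 - 6 = -15

-15


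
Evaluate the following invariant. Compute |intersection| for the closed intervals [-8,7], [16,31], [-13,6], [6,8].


Intersection = [max(a_i), min(b_i)] = [16, 6].
Since 16 > 6, the intersection is empty.
Length = 0

0


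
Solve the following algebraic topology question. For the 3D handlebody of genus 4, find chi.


A genus-g handlebody deformation retracts to a wedge of g circles.
chi(vee_g S^1) = 1 - g.
chi(H_4) = 1 - 4 = -3

-3


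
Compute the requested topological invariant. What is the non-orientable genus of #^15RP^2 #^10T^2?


Since a >= 1, the sum is non-orientable; each T^2 can be replaced by RP^2 # RP^2 (since T^2#RP^2 = 3RP^2).
Total crosscaps k = 15 + 2*10 = 35.
Check via chi: chi = 15*1 + 10*0 - (15+10-1)*2 = -33 = 2 - k = -33. Consistent.

35


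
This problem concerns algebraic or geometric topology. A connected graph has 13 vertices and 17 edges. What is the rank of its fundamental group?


For a connected graph: rank(pi_1) = b_1 = E - V + 1 = 1 - chi.
chi = V - E = 13 - 17 = -4.
rank = 1 - (-4) = 17 - 13 + 1 = 5

5


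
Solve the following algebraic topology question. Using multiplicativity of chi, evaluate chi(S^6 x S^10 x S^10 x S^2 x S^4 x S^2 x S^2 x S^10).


chi is multiplicative: chi(X x Y) = chi(X) chi(Y).
Each even-dim sphere has chi = 2. There are 8 factors.
chi = 2^8 = 256

256


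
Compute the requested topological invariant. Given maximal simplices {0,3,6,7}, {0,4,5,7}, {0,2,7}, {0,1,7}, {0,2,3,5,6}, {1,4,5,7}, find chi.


Enumerate all faces; f-vector: f_0=8, f_1=22, f_2=22, f_3=8, f_4=1.
chi = sum (-1)^k f_k = 1

1


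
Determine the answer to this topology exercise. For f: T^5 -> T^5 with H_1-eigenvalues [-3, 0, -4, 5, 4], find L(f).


For a torus self-map: L(f) = det(I - A) where A acts on H_1.
L(f) = (1--3) * (1-0) * (1--4) * (1-5) * (1-4) = 4 * 1 * 5 * -4 * -3 = 240

240


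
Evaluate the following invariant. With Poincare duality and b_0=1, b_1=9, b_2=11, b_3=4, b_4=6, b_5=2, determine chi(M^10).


By Poincare duality b_k = b_{10-k}, so full Betti numbers: b_0=1, b_1=9, b_2=11, b_3=4, b_4=6, b_5=2, b_6=6, b_7=4, b_8=11, b_9=9, b_10=1.
chi = sum (-1)^k b_k = 8

8


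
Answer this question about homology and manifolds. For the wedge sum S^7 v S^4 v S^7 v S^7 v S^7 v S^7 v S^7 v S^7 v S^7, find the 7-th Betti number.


For a wedge of spheres, H_k (k>0) is free on one generator per sphere of dimension k.
Spheres of dimension 7: count = 8.
b_7 = 8

8


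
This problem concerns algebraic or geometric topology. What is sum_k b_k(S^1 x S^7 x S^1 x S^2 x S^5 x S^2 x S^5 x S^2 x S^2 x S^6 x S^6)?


Total Betti number is multiplicative under products.
Each S^d (d>=1) has total Betti number 2.
There are 11 sphere factors.
Total = 2^11 = 2048

2048


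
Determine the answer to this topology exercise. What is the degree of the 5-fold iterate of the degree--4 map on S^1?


deg(f) = -4. Degree is multiplicative: deg(f^5) = (deg f)^5.
deg(f^5) = (-4)^5 = -1024

-1024


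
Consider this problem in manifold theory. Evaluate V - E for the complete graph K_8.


K_8: V = 8, E = C(8,2) = 28.
chi = V - E = 8 - 28 = -20

-20


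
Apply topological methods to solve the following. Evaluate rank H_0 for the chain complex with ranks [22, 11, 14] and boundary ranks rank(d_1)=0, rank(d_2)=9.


rank H_k = rank(ker d_k) - rank(im d_{k+1}).
rank(ker d_0) = rank(C_0) - rank(d_0) = 22 - 0 = 22.
rank(im d_{0+1}) = 0.
rank H_0 = 22 - 0 = 22

22


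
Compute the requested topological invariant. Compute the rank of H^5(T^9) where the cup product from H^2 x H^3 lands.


Cup product: H^p x H^q -> H^{p+q}; here p+q = 2+3 = 5.
rank H^k(T^n) = C(n,k).
C(9,5) = 126

126


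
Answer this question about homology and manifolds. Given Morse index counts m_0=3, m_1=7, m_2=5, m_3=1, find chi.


Morse theory: chi(M) = sum_k (-1)^k m_k where m_k = #(index-k critical points).
= (3) + (-7) + (5) + (-1) = 0

0


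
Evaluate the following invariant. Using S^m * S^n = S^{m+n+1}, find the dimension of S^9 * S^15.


Join of spheres: S^m * S^n = S^{m+n+1}.
dim = 9 + 15 + 1 = 25

25


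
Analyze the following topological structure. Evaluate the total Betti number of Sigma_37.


For Sigma_37: b_0 = 1, b_1 = 2g = 74, b_2 = 1.
Total = 1 + 74 + 1 = 76

76


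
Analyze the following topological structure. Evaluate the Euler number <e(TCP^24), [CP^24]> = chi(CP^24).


For any closed oriented manifold, <e(TM),[M]> = chi(M).
chi(CP^24) = 24+1 = 25

25


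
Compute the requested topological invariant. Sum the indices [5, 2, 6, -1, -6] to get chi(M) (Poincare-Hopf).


Poincare-Hopf: chi(M) = sum of indices of zeros.
chi = (5) + (2) + (6) + (-1) + (-6) = 6

6


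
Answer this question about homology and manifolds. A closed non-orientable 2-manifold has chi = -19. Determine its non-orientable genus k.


chi = 2 - k for closed non-orientable surfaces with k crosscaps.
-19 = 2 - k
k = 2 - (-19) = 21

21


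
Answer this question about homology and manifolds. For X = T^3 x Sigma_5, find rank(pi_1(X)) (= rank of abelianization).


pi_1(A x B) = pi_1(A) x pi_1(B); rank of abelianization = b_1.
b_1(T^3) = 3, b_1(Sigma_5) = 2*5 = 10.
b_1(product) = 3 + 10 = 13

13


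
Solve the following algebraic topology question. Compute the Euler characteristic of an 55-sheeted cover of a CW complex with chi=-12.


For a finite covering: chi(E) = (number of sheets) * chi(B).
chi(E) = 55 * (-12) = -660

-660


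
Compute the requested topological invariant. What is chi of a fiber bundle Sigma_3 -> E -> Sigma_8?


For a fiber bundle F -> E -> B (with CW structure): chi(E) = chi(B) * chi(F).
chi(Sigma_8) = -14, chi(Sigma_3) = -4.
chi(E) = (-14) * (-4) = 56

56


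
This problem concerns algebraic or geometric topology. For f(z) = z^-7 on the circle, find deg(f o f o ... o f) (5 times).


deg(f) = -7. Degree is multiplicative: deg(f^5) = (deg f)^5.
deg(f^5) = (-7)^5 = -16807

-16807


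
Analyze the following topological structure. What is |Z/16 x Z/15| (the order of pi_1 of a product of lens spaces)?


pi_1(X x Y) = pi_1(X) x pi_1(Y).
pi_1(L(16,1)) = Z/16, pi_1(L(15,1)) = Z/15.
|Z/16 x Z/15| = 16 * 15 = 240

240


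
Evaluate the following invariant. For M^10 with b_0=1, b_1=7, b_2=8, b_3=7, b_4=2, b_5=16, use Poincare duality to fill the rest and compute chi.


By Poincare duality b_k = b_{10-k}, so full Betti numbers: b_0=1, b_1=7, b_2=8, b_3=7, b_4=2, b_5=16, b_6=2, b_7=7, b_8=8, b_9=7, b_10=1.
chi = sum (-1)^k b_k = -22

-22


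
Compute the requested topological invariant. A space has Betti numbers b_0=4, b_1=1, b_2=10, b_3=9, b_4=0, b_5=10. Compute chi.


chi = sum_k (-1)^k b_k.
= (4) + (-1) + (10) + (-9) + (0) + (-10)
= -6

-6


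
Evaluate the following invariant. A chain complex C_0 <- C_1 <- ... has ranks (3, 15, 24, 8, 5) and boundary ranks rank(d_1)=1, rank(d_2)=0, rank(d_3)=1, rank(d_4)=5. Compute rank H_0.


rank H_k = rank(ker d_k) - rank(im d_{k+1}).
rank(ker d_0) = rank(C_0) - rank(d_0) = 3 - 0 = 3.
rank(im d_{0+1}) = 1.
rank H_0 = 3 - 1 = 2

2


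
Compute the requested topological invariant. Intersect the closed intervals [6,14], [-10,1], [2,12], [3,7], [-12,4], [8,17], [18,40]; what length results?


Intersection = [max(a_i), min(b_i)] = [18, 1].
Since 18 > 1, the intersection is empty.
Length = 0

0


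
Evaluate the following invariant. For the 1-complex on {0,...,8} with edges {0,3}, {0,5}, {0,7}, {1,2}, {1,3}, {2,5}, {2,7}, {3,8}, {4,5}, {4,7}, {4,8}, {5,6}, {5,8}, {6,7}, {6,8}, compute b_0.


Run DFS/union-find over 9 vertices.
V = 9, E = 15.
Number of components = 1

1


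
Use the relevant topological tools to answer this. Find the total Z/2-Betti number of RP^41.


H^k(RP^41; Z/2) = Z/2 for each 0 <= k <= 41.
Total dimension = 41 + 1 = 42

42


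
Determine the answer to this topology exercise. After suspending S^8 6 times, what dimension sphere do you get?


Each suspension raises dimension by 1: Sigma S^n = S^{n+1}.
Sigma^6 S^8 = S^{8+6} = S^14

14


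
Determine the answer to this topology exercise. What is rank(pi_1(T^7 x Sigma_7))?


pi_1(A x B) = pi_1(A) x pi_1(B); rank of abelianization = b_1.
b_1(T^7) = 7, b_1(Sigma_7) = 2*7 = 14.
b_1(product) = 7 + 14 = 21

21


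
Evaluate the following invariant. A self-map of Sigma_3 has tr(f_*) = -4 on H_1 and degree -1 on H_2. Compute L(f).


L(f) = tr(f_0*) - tr(f_1*) + tr(f_2*).
= 1 - (-4) + (-1)
= 4

4


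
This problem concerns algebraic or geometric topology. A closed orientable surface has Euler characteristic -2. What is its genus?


chi = 2 - 2g for closed orientable surfaces.
-2 = 2 - 2g
2g = 2 - (-2) = 4
g = 2

2


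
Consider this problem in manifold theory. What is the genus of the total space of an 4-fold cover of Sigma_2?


For an n-sheeted cover: chi(E) = n * chi(B).
chi(Sigma_2) = 2 - 2*2 = -2.
chi(E) = 4 * (-2) = -8.
genus(E) = (2 - chi(E))/2 = (2 - (-8))/2 = 10/2 = 5

5


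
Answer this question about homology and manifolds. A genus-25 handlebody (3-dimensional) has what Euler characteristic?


A genus-g handlebody deformation retracts to a wedge of g circles.
chi(vee_g S^1) = 1 - g.
chi(H_25) = 1 - 25 = -24

-24


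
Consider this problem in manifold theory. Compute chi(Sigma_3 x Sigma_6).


chi(Sigma_3) = 2 - 2*3 = -4
chi(Sigma_6) = 2 - 2*6 = -10
chi(product) = (-4) * (-10) = 40

40


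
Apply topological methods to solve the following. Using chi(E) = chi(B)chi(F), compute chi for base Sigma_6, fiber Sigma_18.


For a fiber bundle F -> E -> B (with CW structure): chi(E) = chi(B) * chi(F).
chi(Sigma_6) = -10, chi(Sigma_18) = -34.
chi(E) = (-10) * (-34) = 340

340


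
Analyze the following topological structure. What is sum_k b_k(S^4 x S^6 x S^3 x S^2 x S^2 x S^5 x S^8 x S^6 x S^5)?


Total Betti number is multiplicative under products.
Each S^d (d>=1) has total Betti number 2.
There are 9 sphere factors.
Total = 2^9 = 512

512


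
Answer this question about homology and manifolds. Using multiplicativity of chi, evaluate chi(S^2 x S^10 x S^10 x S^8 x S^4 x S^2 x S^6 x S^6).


chi is multiplicative: chi(X x Y) = chi(X) chi(Y).
Each even-dim sphere has chi = 2. There are 8 factors.
chi = 2^8 = 256

256


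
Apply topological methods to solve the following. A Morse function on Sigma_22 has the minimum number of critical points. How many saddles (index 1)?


A perfect Morse function has m_k = b_k.
For Sigma_22: b_0=1, b_1=2g=44, b_2=1.
Saddles m_1 = 2g = 44

44


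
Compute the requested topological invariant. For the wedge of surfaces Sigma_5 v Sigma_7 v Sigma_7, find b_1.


For a wedge X v Y: reduced H_k(X v Y) = H_k(X) + H_k(Y).
Each Sigma_g contributes b_1 = 2g.
b_1 = 10 + 14 + 14 = 38

38


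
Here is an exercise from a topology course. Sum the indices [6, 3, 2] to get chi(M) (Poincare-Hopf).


Poincare-Hopf: chi(M) = sum of indices of zeros.
chi = (6) + (3) + (2) = 11

11


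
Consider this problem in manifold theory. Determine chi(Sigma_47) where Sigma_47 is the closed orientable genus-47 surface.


For a closed orientable surface of genus g: chi = 2 - 2g.
Here g = 47.
chi = 2 - 2*47 = 2 - 94 = -92

-92


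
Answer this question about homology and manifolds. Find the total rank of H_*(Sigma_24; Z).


For Sigma_24: b_0 = 1, b_1 = 2g = 48, b_2 = 1.
Total = 1 + 48 + 1 = 50

50


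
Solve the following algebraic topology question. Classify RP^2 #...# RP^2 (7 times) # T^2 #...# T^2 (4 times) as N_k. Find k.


Since a >= 1, the sum is non-orientable; each T^2 can be replaced by RP^2 # RP^2 (since T^2#RP^2 = 3RP^2).
Total crosscaps k = 7 + 2*4 = 15.
Check via chi: chi = 7*1 + 4*0 - (7+4-1)*2 = -13 = 2 - k = -13. Consistent.

15


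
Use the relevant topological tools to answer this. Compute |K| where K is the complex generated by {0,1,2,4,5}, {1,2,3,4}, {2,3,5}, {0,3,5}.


Each maximal simplex on m vertices has 2^m - 1 nonempty faces.
Take the union (dedupe shared faces).
Total distinct faces = 43

43


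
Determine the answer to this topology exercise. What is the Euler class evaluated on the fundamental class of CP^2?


For any closed oriented manifold, <e(TM),[M]> = chi(M).
chi(CP^2) = 2+1 = 3

3


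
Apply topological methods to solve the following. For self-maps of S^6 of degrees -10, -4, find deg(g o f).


Degree is multiplicative under composition: deg(g o f) = deg(g) * deg(f).
= -4 * -10 = 40

40


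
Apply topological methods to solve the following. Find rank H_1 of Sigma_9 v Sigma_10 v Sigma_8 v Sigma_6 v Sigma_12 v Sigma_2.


For a wedge X v Y: reduced H_k(X v Y) = H_k(X) + H_k(Y).
Each Sigma_g contributes b_1 = 2g.
b_1 = 18 + 20 + 16 + 12 + 24 + 4 = 94

94


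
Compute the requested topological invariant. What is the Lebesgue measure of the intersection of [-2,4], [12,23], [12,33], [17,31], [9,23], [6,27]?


Intersection = [max(a_i), min(b_i)] = [17, 4].
Since 17 > 4, the intersection is empty.
Length = 0

0


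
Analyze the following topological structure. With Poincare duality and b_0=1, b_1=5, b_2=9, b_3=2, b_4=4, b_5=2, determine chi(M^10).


By Poincare duality b_k = b_{10-k}, so full Betti numbers: b_0=1, b_1=5, b_2=9, b_3=2, b_4=4, b_5=2, b_6=4, b_7=2, b_8=9, b_9=5, b_10=1.
chi = sum (-1)^k b_k = 12

12


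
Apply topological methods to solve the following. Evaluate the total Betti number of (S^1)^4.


b_k(T^4) = C(4,k), so the sum over k is sum_k C(4,k) = 2^4.
Total = 2^4 = 16

16


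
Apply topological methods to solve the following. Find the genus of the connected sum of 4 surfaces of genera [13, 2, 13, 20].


Genus is additive under connected sum of orientable surfaces.
g = 13 + 2 + 13 + 20 = 48

48


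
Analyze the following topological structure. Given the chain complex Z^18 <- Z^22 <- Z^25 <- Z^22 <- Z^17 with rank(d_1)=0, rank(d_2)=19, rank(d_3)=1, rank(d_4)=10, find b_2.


rank H_k = rank(ker d_k) - rank(im d_{k+1}).
rank(ker d_2) = rank(C_2) - rank(d_2) = 25 - 19 = 6.
rank(im d_{2+1}) = 1.
rank H_2 = 6 - 1 = 5

5


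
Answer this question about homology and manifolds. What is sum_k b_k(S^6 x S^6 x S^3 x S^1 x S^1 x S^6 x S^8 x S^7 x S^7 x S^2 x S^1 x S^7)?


Total Betti number is multiplicative under products.
Each S^d (d>=1) has total Betti number 2.
There are 12 sphere factors.
Total = 2^12 = 4096

4096


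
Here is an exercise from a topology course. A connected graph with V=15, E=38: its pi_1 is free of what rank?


For a connected graph: rank(pi_1) = b_1 = E - V + 1 = 1 - chi.
chi = V - E = 15 - 38 = -23.
rank = 1 - (-23) = 38 - 15 + 1 = 24

24


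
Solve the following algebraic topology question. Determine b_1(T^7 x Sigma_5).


pi_1(A x B) = pi_1(A) x pi_1(B); rank of abelianization = b_1.
b_1(T^7) = 7, b_1(Sigma_5) = 2*5 = 10.
b_1(product) = 7 + 10 = 17

17


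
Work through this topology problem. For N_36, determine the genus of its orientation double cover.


chi(N_36) = 2 - 36 = -34.
Double cover: chi(Sigma_g) = 2 * chi(N_36) = 2*(-34) = -68.
2 - 2g = -68, so g = (2 - (-68))/2 = 70/2 = 35

35


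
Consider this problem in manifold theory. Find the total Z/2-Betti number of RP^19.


H^k(RP^19; Z/2) = Z/2 for each 0 <= k <= 19.
Total dimension = 19 + 1 = 20

20


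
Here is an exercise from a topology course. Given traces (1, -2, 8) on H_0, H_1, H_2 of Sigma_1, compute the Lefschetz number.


L(f) = tr(f_0*) - tr(f_1*) + tr(f_2*).
= 1 - (-2) + (8)
= 11

11


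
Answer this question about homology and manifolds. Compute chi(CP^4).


CP^4 has one cell in each even dimension 0, 2, ..., 2*4 (4+1 cells total).
All cells are even-dimensional, so chi = number of cells.
chi = 4 + 1 = 5

5


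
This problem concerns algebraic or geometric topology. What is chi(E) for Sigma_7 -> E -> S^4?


chi(S^4) = 2 (n even), chi(Sigma_7) = 2 - 2*7 = -12.
chi(E) = 2 * (-12) = -24

-24


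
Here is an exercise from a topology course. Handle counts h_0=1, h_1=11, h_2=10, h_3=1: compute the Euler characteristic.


Handles of index k contribute (-1)^k to chi (same as CW cells).
chi = (1) + (-11) + (10) + (-1) = -1

-1


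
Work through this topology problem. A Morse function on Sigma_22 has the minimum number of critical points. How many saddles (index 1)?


A perfect Morse function has m_k = b_k.
For Sigma_22: b_0=1, b_1=2g=44, b_2=1.
Saddles m_1 = 2g = 44

44


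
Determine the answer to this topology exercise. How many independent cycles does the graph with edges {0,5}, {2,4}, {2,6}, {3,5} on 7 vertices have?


b_1 = E - V + (number of components).
E = 4, V = 7, components = 3.
b_1 = 4 - 7 + 3 = 0

0


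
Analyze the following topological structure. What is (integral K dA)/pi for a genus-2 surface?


Gauss-Bonnet: integral K dA = 2*pi*chi(M).
chi(Sigma_2) = 2 - 2*2 = -2.
(integral K dA)/pi = 2*chi = 2*(-2) = -4

-4


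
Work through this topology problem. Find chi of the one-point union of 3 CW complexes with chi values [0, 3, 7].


chi(A v B) = chi(A) + chi(B) - 1 (one point identified).
For 3 spaces: chi = (sum chi_i) - (3 - 1).
sum = 10; chi = 10 - 2 = 8

8


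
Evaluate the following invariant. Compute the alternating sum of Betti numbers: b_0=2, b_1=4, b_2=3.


chi = sum_k (-1)^k b_k.
= (2) + (-4) + (3)
= 1

1


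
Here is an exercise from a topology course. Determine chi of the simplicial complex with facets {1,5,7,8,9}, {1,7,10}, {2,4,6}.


Enumerate all faces; f-vector: f_0=9, f_1=15, f_2=12, f_3=5, f_4=1.
chi = sum (-1)^k f_k = 2

2


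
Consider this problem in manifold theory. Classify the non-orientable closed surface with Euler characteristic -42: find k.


chi = 2 - k for closed non-orientable surfaces with k crosscaps.
-42 = 2 - k
k = 2 - (-42) = 44

44


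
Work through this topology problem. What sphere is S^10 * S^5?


Join of spheres: S^m * S^n = S^{m+n+1}.
dim = 10 + 5 + 1 = 16

16


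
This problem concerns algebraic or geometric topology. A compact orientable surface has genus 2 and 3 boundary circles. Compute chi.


For a compact orientable surface with genus g and b boundary components: chi = 2 - 2g - b.
chi = 2 - 2*2 - 3 = 2 - 4 - 3 = -5

-5


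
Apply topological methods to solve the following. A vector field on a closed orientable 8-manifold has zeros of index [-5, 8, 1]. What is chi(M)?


Poincare-Hopf: chi(M) = sum of indices of zeros.
chi = (-5) + (8) + (1) = 4

4


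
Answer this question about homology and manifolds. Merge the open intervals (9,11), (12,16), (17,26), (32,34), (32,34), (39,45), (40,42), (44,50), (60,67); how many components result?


Sort and merge overlapping open intervals.
Merged: (9,11), (12,16), (17,26), (32,34), (39,50), (60,67).
Number of components = 6

6


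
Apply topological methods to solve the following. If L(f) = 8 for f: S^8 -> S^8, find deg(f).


L(f) = 1 + (-1)^8 deg(f) on S^8.
8 = 1 + (-1)^8 * deg(f)
(-1)^8 * deg(f) = 7
deg(f) = 7

7


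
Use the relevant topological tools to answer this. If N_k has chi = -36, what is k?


chi = 2 - k for closed non-orientable surfaces with k crosscaps.
-36 = 2 - k
k = 2 - (-36) = 38

38


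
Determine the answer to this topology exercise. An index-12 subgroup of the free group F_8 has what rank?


Nielsen-Schreier: an index-n subgroup of F_r is free of rank 1 + n(r-1).
Equivalently: chi(cover) = n*chi(base); chi(vee_r S^1) = 1 - 8 = -7.
chi(E) = 12*(-7) = -84; rank = 1 - chi(E) = 1 - (-84) = 85.
rank = 1 + 12*(8-1) = 1 + 84 = 85

85


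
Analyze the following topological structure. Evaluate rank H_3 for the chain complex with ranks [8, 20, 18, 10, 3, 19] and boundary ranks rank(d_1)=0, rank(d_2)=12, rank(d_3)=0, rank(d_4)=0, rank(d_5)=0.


rank H_k = rank(ker d_k) - rank(im d_{k+1}).
rank(ker d_3) = rank(C_3) - rank(d_3) = 10 - 0 = 10.
rank(im d_{3+1}) = 0.
rank H_3 = 10 - 0 = 10

10


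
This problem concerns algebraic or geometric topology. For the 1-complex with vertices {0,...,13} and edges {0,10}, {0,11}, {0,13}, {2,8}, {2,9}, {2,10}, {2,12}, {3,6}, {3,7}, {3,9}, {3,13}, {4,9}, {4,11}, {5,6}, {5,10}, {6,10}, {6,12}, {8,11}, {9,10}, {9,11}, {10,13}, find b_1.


b_1 = E - V + (number of components).
E = 21, V = 14, components = 2.
b_1 = 21 - 14 + 2 = 9

9


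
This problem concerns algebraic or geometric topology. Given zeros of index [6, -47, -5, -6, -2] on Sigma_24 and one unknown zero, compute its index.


Poincare-Hopf: sum of indices = chi(M).
chi(Sigma_24) = 2 - 2*24 = -46.
Sum of known indices = -54.
x = chi - (sum known) = -46 - (-54) = 8

8


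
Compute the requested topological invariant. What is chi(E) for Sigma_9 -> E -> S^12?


chi(S^12) = 2 (n even), chi(Sigma_9) = 2 - 2*9 = -16.
chi(E) = 2 * (-16) = -32

-32


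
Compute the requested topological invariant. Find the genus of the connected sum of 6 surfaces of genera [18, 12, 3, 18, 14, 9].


Genus is additive under connected sum of orientable surfaces.
g = 18 + 12 + 3 + 18 + 14 + 9 = 74

74


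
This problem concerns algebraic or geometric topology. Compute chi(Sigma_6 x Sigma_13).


chi(Sigma_6) = 2 - 2*6 = -10
chi(Sigma_13) = 2 - 2*13 = -24
chi(product) = (-10) * (-24) = 240

240


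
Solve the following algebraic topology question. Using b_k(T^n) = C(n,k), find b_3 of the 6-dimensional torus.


By the Kunneth formula, b_k(T^n) = C(n,k).
b_3(T^6) = C(6,3).
C(6,3) = 6!/(3!*3!) = 20

20


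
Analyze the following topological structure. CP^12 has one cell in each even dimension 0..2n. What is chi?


CP^12 has one cell in each even dimension 0, 2, ..., 2*12 (12+1 cells total).
All cells are even-dimensional, so chi = number of cells.
chi = 12 + 1 = 13

13


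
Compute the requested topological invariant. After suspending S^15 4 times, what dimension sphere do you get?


Each suspension raises dimension by 1: Sigma S^n = S^{n+1}.
Sigma^4 S^15 = S^{15+4} = S^19

19


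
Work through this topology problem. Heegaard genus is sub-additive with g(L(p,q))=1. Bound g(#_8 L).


Heegaard genus satisfies g(A#B) <= g(A) + g(B).
Each lens space has g = 1.
Upper bound: 8 * 1 = 8

8


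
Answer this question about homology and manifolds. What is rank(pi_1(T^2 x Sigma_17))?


pi_1(A x B) = pi_1(A) x pi_1(B); rank of abelianization = b_1.
b_1(T^2) = 2, b_1(Sigma_17) = 2*17 = 34.
b_1(product) = 2 + 34 = 36

36


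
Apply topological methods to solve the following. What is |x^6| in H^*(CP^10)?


|x| = 2 in H^*(CP^n).
|x^6| = 6 * |x| = 6 * 2 = 12

12


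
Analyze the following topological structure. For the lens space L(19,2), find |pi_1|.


pi_1(L(p,q)) = Z/pZ for any q coprime to p.
|pi_1(L(19,2))| = 19

19


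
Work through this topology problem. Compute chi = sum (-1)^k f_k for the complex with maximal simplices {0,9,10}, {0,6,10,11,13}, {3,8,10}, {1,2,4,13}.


Enumerate all faces; f-vector: f_0=11, f_1=21, f_2=16, f_3=6, f_4=1.
chi = sum (-1)^k f_k = 1

1


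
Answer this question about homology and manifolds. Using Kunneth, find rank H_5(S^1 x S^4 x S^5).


Each S^d has Poincare polynomial 1 + t^d.
The product S^1 x S^4 x S^5 has Poincare polynomial prod(1+t^d_i).
Expanding: b_0=1, b_1=1, b_4=1, b_5=2, b_6=1, b_9=1, b_10=1.
b_5 = 2

2


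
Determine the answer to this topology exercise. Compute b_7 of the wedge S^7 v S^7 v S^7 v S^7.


For a wedge of spheres, H_k (k>0) is free on one generator per sphere of dimension k.
Spheres of dimension 7: count = 4.
b_7 = 4

4


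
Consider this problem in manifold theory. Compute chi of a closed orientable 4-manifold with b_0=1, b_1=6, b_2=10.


By Poincare duality b_k = b_{4-k}, so full Betti numbers: b_0=1, b_1=6, b_2=10, b_3=6, b_4=1.
chi = sum (-1)^k b_k = 0

0


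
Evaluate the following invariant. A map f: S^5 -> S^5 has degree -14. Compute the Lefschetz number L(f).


On S^5: L(f) = tr(f_0*) + (-1)^5 tr(f_5*) = 1 + (-1)^5 * deg(f).
L(f) = 1 + (-1)^5 * -14 = 1 + 14 = 15

15


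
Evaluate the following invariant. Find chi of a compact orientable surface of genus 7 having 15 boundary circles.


For a compact orientable surface with genus g and b boundary components: chi = 2 - 2g - b.
chi = 2 - 2*7 - 15 = 2 - 14 - 15 = -27

-27


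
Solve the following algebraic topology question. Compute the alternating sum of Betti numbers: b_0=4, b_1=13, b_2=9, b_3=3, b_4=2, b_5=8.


chi = sum_k (-1)^k b_k.
= (4) + (-13) + (9) + (-3) + (2) + (-8)
= -9

-9


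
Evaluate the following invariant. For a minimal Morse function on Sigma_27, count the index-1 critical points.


A perfect Morse function has m_k = b_k.
For Sigma_27: b_0=1, b_1=2g=54, b_2=1.
Saddles m_1 = 2g = 54

54


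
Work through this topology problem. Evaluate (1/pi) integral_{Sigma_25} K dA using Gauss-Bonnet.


Gauss-Bonnet: integral K dA = 2*pi*chi(M).
chi(Sigma_25) = 2 - 2*25 = -48.
(integral K dA)/pi = 2*chi = 2*(-48) = -96

-96


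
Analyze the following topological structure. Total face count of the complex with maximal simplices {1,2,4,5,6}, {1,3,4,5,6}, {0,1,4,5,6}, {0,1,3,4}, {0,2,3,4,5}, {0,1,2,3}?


Each maximal simplex on m vertices has 2^m - 1 nonempty faces.
Take the union (dedupe shared faces).
Total distinct faces = 84

84


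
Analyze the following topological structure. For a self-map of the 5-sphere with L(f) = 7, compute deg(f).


L(f) = 1 + (-1)^5 deg(f) on S^5.
7 = 1 + (-1)^5 * deg(f)
(-1)^5 * deg(f) = 6
deg(f) = -6

-6


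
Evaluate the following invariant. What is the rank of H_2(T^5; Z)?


By the Kunneth formula, b_k(T^n) = C(n,k).
b_2(T^5) = C(5,2).
C(5,2) = 5!/(2!*3!) = 10

10


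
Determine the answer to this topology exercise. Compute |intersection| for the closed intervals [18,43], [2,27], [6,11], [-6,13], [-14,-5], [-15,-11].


Intersection = [max(a_i), min(b_i)] = [18, -11].
Since 18 > -11, the intersection is empty.
Length = 0

0


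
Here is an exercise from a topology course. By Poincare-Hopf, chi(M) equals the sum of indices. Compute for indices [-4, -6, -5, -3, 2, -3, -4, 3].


Poincare-Hopf: chi(M) = sum of indices of zeros.
chi = (-4) + (-6) + (-5) + (-3) + (2) + (-3) + (-4) + (3) = -20

-20


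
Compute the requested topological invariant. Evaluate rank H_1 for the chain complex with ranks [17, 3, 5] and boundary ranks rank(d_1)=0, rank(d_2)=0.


rank H_k = rank(ker d_k) - rank(im d_{k+1}).
rank(ker d_1) = rank(C_1) - rank(d_1) = 3 - 0 = 3.
rank(im d_{1+1}) = 0.
rank H_1 = 3 - 0 = 3

3


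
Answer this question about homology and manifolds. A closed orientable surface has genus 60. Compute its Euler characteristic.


For a closed orientable surface of genus g: chi = 2 - 2g.
Here g = 60.
chi = 2 - 2*60 = 2 - 120 = -118

-118


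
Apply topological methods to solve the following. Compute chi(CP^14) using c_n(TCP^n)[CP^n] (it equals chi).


For any closed oriented manifold, <e(TM),[M]> = chi(M).
chi(CP^14) = 14+1 = 15

15


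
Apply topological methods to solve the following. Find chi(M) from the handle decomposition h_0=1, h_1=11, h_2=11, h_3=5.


Handles of index k contribute (-1)^k to chi (same as CW cells).
chi = (1) + (-11) + (11) + (-5) = -4

-4


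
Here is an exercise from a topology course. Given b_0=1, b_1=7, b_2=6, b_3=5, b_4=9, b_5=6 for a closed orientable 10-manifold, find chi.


By Poincare duality b_k = b_{10-k}, so full Betti numbers: b_0=1, b_1=7, b_2=6, b_3=5, b_4=9, b_5=6, b_6=9, b_7=5, b_8=6, b_9=7, b_10=1.
chi = sum (-1)^k b_k = 2

2


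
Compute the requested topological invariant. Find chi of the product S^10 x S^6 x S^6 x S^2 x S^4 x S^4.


chi is multiplicative: chi(X x Y) = chi(X) chi(Y).
Each even-dim sphere has chi = 2. There are 6 factors.
chi = 2^6 = 64

64


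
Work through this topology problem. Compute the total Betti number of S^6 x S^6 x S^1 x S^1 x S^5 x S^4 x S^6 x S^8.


Total Betti number is multiplicative under products.
Each S^d (d>=1) has total Betti number 2.
There are 8 sphere factors.
Total = 2^8 = 256

256


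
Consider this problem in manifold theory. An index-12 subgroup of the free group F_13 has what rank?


Nielsen-Schreier: an index-n subgroup of F_r is free of rank 1 + n(r-1).
Equivalently: chi(cover) = n*chi(base); chi(vee_r S^1) = 1 - 13 = -12.
chi(E) = 12*(-12) = -144; rank = 1 - chi(E) = 1 - (-144) = 145.
rank = 1 + 12*(13-1) = 1 + 144 = 145

145


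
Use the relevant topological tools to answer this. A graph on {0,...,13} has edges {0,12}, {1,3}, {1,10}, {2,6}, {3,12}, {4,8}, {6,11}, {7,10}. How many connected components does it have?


Run DFS/union-find over 14 vertices.
V = 14, E = 8.
Number of components = 6

6


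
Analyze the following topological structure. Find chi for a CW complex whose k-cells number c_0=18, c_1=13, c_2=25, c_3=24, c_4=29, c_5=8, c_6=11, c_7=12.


chi = sum_k (-1)^k c_k.
= (-1)^0*18 + (-1)^1*13 + (-1)^2*25 + (-1)^3*24 + (-1)^4*29 + (-1)^5*8 + (-1)^6*11 + (-1)^7*12
= (18) + (-13) + (25) + (-24) + (29) + (-8) + (11) + (-12)
= 26

26


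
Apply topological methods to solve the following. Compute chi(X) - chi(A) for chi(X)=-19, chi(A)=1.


Relative Euler characteristic: chi(X, A) = chi(X) - chi(A).
= -19 - (1) = -20

-20


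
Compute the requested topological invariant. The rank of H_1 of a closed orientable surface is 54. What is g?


For a closed orientable surface: b_1 = 2g.
54 = 2g
g = 54 / 2 = 27

27


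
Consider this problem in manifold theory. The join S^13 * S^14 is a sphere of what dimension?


Join of spheres: S^m * S^n = S^{m+n+1}.
dim = 13 + 14 + 1 = 28

28


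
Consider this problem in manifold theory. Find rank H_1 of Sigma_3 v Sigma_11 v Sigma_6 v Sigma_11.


For a wedge X v Y: reduced H_k(X v Y) = H_k(X) + H_k(Y).
Each Sigma_g contributes b_1 = 2g.
b_1 = 6 + 22 + 12 + 22 = 62

62


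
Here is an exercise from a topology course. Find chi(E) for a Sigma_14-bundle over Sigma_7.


For a fiber bundle F -> E -> B (with CW structure): chi(E) = chi(B) * chi(F).
chi(Sigma_7) = -12, chi(Sigma_14) = -26.
chi(E) = (-12) * (-26) = 312

312


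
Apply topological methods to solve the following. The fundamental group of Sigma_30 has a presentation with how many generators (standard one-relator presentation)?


Standard presentation: pi_1(Sigma_g) = <a_1,b_1,...,a_g,b_g | [a_1,b_1]...[a_g,b_g] = 1>.
Number of generators = 2g = 2*30 = 60

60


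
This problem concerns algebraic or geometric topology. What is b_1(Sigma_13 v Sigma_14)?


For a wedge: H_1(A v B) = H_1(A) + H_1(B).
b_1(Sigma_13) = 26, b_1(Sigma_14) = 28.
b_1 = 26 + 28 = 54

54


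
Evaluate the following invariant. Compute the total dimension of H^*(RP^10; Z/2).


H^k(RP^10; Z/2) = Z/2 for each 0 <= k <= 10.
Total dimension = 10 + 1 = 11

11


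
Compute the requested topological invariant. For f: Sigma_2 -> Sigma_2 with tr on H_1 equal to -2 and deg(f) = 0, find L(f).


L(f) = tr(f_0*) - tr(f_1*) + tr(f_2*).
= 1 - (-2) + (0)
= 3

3


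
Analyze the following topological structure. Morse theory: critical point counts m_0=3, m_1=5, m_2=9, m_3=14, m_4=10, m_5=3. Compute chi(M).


Morse theory: chi(M) = sum_k (-1)^k m_k where m_k = #(index-k critical points).
= (3) + (-5) + (9) + (-14) + (10) + (-3) = 0

0


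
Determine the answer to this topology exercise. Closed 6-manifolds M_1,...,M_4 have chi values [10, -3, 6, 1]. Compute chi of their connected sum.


For n-manifolds: chi(A#B) = chi(A) + chi(B) - chi(S^6).
chi(S^6) = 1 + (-1)^6 = 2.
chi(#) = (sum chi_i) - (4-1)*chi(S^6) = 14 - 3*2 = 8

8


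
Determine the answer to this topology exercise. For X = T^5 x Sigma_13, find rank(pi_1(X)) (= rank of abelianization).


pi_1(A x B) = pi_1(A) x pi_1(B); rank of abelianization = b_1.
b_1(T^5) = 5, b_1(Sigma_13) = 2*13 = 26.
b_1(product) = 5 + 26 = 31

31


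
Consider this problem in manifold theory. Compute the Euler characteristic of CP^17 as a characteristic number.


For any closed oriented manifold, <e(TM),[M]> = chi(M).
chi(CP^17) = 17+1 = 18

18


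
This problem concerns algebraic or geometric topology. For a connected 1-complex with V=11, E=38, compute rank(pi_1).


For a connected graph: rank(pi_1) = b_1 = E - V + 1 = 1 - chi.
chi = V - E = 11 - 38 = -27.
rank = 1 - (-27) = 38 - 11 + 1 = 28

28


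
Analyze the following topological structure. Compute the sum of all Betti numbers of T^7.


b_k(T^7) = C(7,k), so the sum over k is sum_k C(7,k) = 2^7.
Total = 2^7 = 128

128


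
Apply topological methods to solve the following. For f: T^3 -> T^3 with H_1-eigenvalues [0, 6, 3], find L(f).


For a torus self-map: L(f) = det(I - A) where A acts on H_1.
L(f) = (1-0) * (1-6) * (1-3) = 1 * -5 * -2 = 10

10


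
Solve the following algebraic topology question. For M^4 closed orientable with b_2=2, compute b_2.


Poincare duality for closed orientable n-manifolds: b_k = b_{n-k}.
Here n = 4, so b_2 = b_2 = 2

2


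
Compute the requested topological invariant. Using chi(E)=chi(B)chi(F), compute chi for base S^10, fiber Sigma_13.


chi(S^10) = 2 (n even), chi(Sigma_13) = 2 - 2*13 = -24.
chi(E) = 2 * (-24) = -48

-48


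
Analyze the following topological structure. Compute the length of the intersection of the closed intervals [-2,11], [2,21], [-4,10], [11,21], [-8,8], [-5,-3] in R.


Intersection = [max(a_i), min(b_i)] = [11, -3].
Since 11 > -3, the intersection is empty.
Length = 0

0


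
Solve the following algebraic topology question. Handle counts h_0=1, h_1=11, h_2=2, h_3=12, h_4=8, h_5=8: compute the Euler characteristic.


Handles of index k contribute (-1)^k to chi (same as CW cells).
chi = (1) + (-11) + (2) + (-12) + (8) + (-8) = -20

-20


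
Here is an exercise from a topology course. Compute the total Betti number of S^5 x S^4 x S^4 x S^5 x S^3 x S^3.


Total Betti number is multiplicative under products.
Each S^d (d>=1) has total Betti number 2.
There are 6 sphere factors.
Total = 2^6 = 64

64


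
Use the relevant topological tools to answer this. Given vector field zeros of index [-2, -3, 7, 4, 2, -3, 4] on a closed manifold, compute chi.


Poincare-Hopf: chi(M) = sum of indices of zeros.
chi = (-2) + (-3) + (7) + (4) + (2) + (-3) + (4) = 9

9


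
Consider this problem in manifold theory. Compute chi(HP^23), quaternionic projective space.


HP^23 has one cell in each dimension 0, 4, ..., 4*23 (23+1 cells, all even-dim).
chi = 23 + 1 = 24

24


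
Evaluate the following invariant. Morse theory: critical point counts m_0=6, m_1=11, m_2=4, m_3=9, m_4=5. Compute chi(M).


Morse theory: chi(M) = sum_k (-1)^k m_k where m_k = #(index-k critical points).
= (6) + (-11) + (4) + (-9) + (5) = -5

-5


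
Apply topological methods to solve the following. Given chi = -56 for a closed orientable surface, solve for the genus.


chi = 2 - 2g for closed orientable surfaces.
-56 = 2 - 2g
2g = 2 - (-56) = 58
g = 29

29


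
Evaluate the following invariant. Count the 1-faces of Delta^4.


Delta^4 has 4+1 vertices. A 1-face is a choice of 1+1 vertices.
f_1 = C(4+1, 1+1) = C(5,2) = 10

10


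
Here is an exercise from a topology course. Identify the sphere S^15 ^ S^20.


S^m ^ S^n = S^{m+n}.
k = 15 + 20 = 35

35


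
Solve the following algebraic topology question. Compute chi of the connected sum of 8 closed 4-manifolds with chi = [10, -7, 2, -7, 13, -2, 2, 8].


For n-manifolds: chi(A#B) = chi(A) + chi(B) - chi(S^4).
chi(S^4) = 1 + (-1)^4 = 2.
chi(#) = (sum chi_i) - (8-1)*chi(S^4) = 19 - 7*2 = 5

5


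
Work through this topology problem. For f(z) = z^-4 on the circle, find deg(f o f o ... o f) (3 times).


deg(f) = -4. Degree is multiplicative: deg(f^3) = (deg f)^3.
deg(f^3) = (-4)^3 = -64

-64


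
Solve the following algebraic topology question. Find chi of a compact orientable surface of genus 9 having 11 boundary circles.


For a compact orientable surface with genus g and b boundary components: chi = 2 - 2g - b.
chi = 2 - 2*9 - 11 = 2 - 18 - 11 = -27

-27


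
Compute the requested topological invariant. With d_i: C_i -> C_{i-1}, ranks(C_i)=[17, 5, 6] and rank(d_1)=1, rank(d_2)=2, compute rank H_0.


rank H_k = rank(ker d_k) - rank(im d_{k+1}).
rank(ker d_0) = rank(C_0) - rank(d_0) = 17 - 0 = 17.
rank(im d_{0+1}) = 1.
rank H_0 = 17 - 1 = 16

16


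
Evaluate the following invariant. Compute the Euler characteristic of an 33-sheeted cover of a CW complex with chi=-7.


For a finite covering: chi(E) = (number of sheets) * chi(B).
chi(E) = 33 * (-7) = -231

-231


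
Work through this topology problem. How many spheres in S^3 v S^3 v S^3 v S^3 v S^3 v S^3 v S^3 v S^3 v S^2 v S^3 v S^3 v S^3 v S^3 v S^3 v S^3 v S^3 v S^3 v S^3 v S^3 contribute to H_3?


For a wedge of spheres, H_k (k>0) is free on one generator per sphere of dimension k.
Spheres of dimension 3: count = 18.
b_3 = 18

18
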